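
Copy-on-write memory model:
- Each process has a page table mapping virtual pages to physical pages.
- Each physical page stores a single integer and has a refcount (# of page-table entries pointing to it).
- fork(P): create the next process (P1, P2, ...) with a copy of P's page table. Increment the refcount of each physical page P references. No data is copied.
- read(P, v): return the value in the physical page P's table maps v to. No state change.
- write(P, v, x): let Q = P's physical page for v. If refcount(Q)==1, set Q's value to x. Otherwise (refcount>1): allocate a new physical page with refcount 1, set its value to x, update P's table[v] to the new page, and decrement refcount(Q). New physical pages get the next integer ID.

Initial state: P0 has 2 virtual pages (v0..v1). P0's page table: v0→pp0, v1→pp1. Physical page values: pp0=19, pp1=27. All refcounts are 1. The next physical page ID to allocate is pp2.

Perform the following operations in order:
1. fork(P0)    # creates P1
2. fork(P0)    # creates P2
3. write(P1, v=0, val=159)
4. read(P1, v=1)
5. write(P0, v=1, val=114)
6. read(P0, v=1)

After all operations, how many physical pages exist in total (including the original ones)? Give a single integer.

Answer: 4

Derivation:
Op 1: fork(P0) -> P1. 2 ppages; refcounts: pp0:2 pp1:2
Op 2: fork(P0) -> P2. 2 ppages; refcounts: pp0:3 pp1:3
Op 3: write(P1, v0, 159). refcount(pp0)=3>1 -> COPY to pp2. 3 ppages; refcounts: pp0:2 pp1:3 pp2:1
Op 4: read(P1, v1) -> 27. No state change.
Op 5: write(P0, v1, 114). refcount(pp1)=3>1 -> COPY to pp3. 4 ppages; refcounts: pp0:2 pp1:2 pp2:1 pp3:1
Op 6: read(P0, v1) -> 114. No state change.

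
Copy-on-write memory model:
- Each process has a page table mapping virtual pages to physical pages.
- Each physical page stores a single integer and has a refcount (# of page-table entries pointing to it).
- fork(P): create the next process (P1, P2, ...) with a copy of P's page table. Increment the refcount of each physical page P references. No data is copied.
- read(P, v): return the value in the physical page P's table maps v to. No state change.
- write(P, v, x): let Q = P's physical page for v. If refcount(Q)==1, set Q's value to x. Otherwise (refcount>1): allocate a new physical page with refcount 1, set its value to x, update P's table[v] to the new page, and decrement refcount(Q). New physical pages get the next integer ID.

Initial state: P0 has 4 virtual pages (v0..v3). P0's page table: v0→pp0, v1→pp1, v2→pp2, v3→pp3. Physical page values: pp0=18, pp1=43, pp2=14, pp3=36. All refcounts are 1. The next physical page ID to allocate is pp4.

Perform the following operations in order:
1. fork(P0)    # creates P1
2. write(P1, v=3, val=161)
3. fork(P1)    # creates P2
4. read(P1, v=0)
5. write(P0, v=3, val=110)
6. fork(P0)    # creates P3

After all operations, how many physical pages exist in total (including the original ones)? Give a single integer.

Op 1: fork(P0) -> P1. 4 ppages; refcounts: pp0:2 pp1:2 pp2:2 pp3:2
Op 2: write(P1, v3, 161). refcount(pp3)=2>1 -> COPY to pp4. 5 ppages; refcounts: pp0:2 pp1:2 pp2:2 pp3:1 pp4:1
Op 3: fork(P1) -> P2. 5 ppages; refcounts: pp0:3 pp1:3 pp2:3 pp3:1 pp4:2
Op 4: read(P1, v0) -> 18. No state change.
Op 5: write(P0, v3, 110). refcount(pp3)=1 -> write in place. 5 ppages; refcounts: pp0:3 pp1:3 pp2:3 pp3:1 pp4:2
Op 6: fork(P0) -> P3. 5 ppages; refcounts: pp0:4 pp1:4 pp2:4 pp3:2 pp4:2

Answer: 5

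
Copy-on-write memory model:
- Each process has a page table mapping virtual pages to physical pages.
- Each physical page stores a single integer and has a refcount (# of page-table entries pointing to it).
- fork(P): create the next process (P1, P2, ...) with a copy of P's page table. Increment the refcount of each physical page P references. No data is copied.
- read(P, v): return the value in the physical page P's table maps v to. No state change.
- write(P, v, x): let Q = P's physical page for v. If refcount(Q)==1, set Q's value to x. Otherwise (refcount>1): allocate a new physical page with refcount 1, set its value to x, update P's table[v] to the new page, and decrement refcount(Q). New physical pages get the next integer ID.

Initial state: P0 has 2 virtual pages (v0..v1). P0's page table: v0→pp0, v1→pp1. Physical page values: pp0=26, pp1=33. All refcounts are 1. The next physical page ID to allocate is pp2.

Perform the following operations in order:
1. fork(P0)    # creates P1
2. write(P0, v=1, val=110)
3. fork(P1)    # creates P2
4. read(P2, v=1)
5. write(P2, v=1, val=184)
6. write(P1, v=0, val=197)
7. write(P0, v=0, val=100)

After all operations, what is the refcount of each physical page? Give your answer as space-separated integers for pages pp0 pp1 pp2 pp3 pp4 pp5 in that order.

Answer: 1 1 1 1 1 1

Derivation:
Op 1: fork(P0) -> P1. 2 ppages; refcounts: pp0:2 pp1:2
Op 2: write(P0, v1, 110). refcount(pp1)=2>1 -> COPY to pp2. 3 ppages; refcounts: pp0:2 pp1:1 pp2:1
Op 3: fork(P1) -> P2. 3 ppages; refcounts: pp0:3 pp1:2 pp2:1
Op 4: read(P2, v1) -> 33. No state change.
Op 5: write(P2, v1, 184). refcount(pp1)=2>1 -> COPY to pp3. 4 ppages; refcounts: pp0:3 pp1:1 pp2:1 pp3:1
Op 6: write(P1, v0, 197). refcount(pp0)=3>1 -> COPY to pp4. 5 ppages; refcounts: pp0:2 pp1:1 pp2:1 pp3:1 pp4:1
Op 7: write(P0, v0, 100). refcount(pp0)=2>1 -> COPY to pp5. 6 ppages; refcounts: pp0:1 pp1:1 pp2:1 pp3:1 pp4:1 pp5:1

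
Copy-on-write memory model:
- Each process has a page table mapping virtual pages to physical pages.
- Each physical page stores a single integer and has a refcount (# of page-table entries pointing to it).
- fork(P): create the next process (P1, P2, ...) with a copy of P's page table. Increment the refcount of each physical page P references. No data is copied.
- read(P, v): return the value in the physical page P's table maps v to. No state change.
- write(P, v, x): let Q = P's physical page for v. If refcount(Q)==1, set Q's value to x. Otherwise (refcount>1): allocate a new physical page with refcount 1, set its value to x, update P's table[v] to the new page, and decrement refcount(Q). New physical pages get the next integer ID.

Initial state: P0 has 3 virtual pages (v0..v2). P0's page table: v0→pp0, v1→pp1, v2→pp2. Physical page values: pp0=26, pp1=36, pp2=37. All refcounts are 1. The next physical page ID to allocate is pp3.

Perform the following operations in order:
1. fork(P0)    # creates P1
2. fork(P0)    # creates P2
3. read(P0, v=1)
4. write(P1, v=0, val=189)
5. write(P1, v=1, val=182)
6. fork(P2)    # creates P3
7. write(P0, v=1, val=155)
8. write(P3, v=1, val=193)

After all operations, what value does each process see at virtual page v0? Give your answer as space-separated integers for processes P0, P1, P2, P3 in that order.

Op 1: fork(P0) -> P1. 3 ppages; refcounts: pp0:2 pp1:2 pp2:2
Op 2: fork(P0) -> P2. 3 ppages; refcounts: pp0:3 pp1:3 pp2:3
Op 3: read(P0, v1) -> 36. No state change.
Op 4: write(P1, v0, 189). refcount(pp0)=3>1 -> COPY to pp3. 4 ppages; refcounts: pp0:2 pp1:3 pp2:3 pp3:1
Op 5: write(P1, v1, 182). refcount(pp1)=3>1 -> COPY to pp4. 5 ppages; refcounts: pp0:2 pp1:2 pp2:3 pp3:1 pp4:1
Op 6: fork(P2) -> P3. 5 ppages; refcounts: pp0:3 pp1:3 pp2:4 pp3:1 pp4:1
Op 7: write(P0, v1, 155). refcount(pp1)=3>1 -> COPY to pp5. 6 ppages; refcounts: pp0:3 pp1:2 pp2:4 pp3:1 pp4:1 pp5:1
Op 8: write(P3, v1, 193). refcount(pp1)=2>1 -> COPY to pp6. 7 ppages; refcounts: pp0:3 pp1:1 pp2:4 pp3:1 pp4:1 pp5:1 pp6:1
P0: v0 -> pp0 = 26
P1: v0 -> pp3 = 189
P2: v0 -> pp0 = 26
P3: v0 -> pp0 = 26

Answer: 26 189 26 26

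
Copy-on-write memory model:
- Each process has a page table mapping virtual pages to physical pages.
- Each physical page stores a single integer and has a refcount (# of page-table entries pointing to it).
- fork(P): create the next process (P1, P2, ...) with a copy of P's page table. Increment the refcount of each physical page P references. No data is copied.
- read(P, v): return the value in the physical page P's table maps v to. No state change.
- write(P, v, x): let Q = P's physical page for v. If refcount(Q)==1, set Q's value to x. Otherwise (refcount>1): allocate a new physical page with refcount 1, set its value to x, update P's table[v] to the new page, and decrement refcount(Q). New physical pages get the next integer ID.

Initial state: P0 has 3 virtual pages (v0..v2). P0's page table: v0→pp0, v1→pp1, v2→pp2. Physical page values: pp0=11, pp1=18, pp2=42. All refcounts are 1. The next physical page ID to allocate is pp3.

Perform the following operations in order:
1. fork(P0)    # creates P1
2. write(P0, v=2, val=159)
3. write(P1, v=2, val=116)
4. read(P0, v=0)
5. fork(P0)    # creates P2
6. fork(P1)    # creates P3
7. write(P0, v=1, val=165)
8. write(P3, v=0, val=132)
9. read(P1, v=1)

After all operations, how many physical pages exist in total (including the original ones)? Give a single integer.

Op 1: fork(P0) -> P1. 3 ppages; refcounts: pp0:2 pp1:2 pp2:2
Op 2: write(P0, v2, 159). refcount(pp2)=2>1 -> COPY to pp3. 4 ppages; refcounts: pp0:2 pp1:2 pp2:1 pp3:1
Op 3: write(P1, v2, 116). refcount(pp2)=1 -> write in place. 4 ppages; refcounts: pp0:2 pp1:2 pp2:1 pp3:1
Op 4: read(P0, v0) -> 11. No state change.
Op 5: fork(P0) -> P2. 4 ppages; refcounts: pp0:3 pp1:3 pp2:1 pp3:2
Op 6: fork(P1) -> P3. 4 ppages; refcounts: pp0:4 pp1:4 pp2:2 pp3:2
Op 7: write(P0, v1, 165). refcount(pp1)=4>1 -> COPY to pp4. 5 ppages; refcounts: pp0:4 pp1:3 pp2:2 pp3:2 pp4:1
Op 8: write(P3, v0, 132). refcount(pp0)=4>1 -> COPY to pp5. 6 ppages; refcounts: pp0:3 pp1:3 pp2:2 pp3:2 pp4:1 pp5:1
Op 9: read(P1, v1) -> 18. No state change.

Answer: 6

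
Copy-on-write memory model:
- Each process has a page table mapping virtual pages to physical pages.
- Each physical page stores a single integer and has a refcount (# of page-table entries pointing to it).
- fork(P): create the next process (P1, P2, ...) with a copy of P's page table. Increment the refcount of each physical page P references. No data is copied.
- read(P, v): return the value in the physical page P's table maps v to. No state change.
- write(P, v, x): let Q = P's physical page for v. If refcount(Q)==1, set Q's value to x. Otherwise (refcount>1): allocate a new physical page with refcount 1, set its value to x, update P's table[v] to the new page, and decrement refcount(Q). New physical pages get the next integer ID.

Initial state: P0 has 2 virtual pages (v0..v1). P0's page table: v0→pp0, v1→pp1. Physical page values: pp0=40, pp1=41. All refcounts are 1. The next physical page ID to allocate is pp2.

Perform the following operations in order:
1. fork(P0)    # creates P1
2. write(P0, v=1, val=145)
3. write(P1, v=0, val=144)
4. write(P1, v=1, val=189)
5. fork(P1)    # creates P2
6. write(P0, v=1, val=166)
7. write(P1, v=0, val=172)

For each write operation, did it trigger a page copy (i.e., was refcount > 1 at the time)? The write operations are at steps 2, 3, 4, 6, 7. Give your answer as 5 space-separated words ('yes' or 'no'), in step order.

Op 1: fork(P0) -> P1. 2 ppages; refcounts: pp0:2 pp1:2
Op 2: write(P0, v1, 145). refcount(pp1)=2>1 -> COPY to pp2. 3 ppages; refcounts: pp0:2 pp1:1 pp2:1
Op 3: write(P1, v0, 144). refcount(pp0)=2>1 -> COPY to pp3. 4 ppages; refcounts: pp0:1 pp1:1 pp2:1 pp3:1
Op 4: write(P1, v1, 189). refcount(pp1)=1 -> write in place. 4 ppages; refcounts: pp0:1 pp1:1 pp2:1 pp3:1
Op 5: fork(P1) -> P2. 4 ppages; refcounts: pp0:1 pp1:2 pp2:1 pp3:2
Op 6: write(P0, v1, 166). refcount(pp2)=1 -> write in place. 4 ppages; refcounts: pp0:1 pp1:2 pp2:1 pp3:2
Op 7: write(P1, v0, 172). refcount(pp3)=2>1 -> COPY to pp4. 5 ppages; refcounts: pp0:1 pp1:2 pp2:1 pp3:1 pp4:1

yes yes no no yes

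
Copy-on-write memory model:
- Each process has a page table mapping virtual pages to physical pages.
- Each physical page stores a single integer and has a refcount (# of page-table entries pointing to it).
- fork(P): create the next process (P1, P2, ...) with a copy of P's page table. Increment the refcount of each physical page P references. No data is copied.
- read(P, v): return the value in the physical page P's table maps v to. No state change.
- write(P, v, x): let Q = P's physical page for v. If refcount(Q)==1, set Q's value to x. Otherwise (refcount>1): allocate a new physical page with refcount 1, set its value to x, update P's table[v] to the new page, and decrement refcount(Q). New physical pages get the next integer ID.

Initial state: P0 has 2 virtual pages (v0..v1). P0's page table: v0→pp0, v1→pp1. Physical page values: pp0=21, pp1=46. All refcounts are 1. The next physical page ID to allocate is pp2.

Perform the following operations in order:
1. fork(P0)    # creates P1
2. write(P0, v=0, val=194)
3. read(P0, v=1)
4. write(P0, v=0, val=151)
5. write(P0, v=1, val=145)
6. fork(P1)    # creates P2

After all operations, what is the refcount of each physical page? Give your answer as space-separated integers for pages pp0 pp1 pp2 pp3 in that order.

Op 1: fork(P0) -> P1. 2 ppages; refcounts: pp0:2 pp1:2
Op 2: write(P0, v0, 194). refcount(pp0)=2>1 -> COPY to pp2. 3 ppages; refcounts: pp0:1 pp1:2 pp2:1
Op 3: read(P0, v1) -> 46. No state change.
Op 4: write(P0, v0, 151). refcount(pp2)=1 -> write in place. 3 ppages; refcounts: pp0:1 pp1:2 pp2:1
Op 5: write(P0, v1, 145). refcount(pp1)=2>1 -> COPY to pp3. 4 ppages; refcounts: pp0:1 pp1:1 pp2:1 pp3:1
Op 6: fork(P1) -> P2. 4 ppages; refcounts: pp0:2 pp1:2 pp2:1 pp3:1

Answer: 2 2 1 1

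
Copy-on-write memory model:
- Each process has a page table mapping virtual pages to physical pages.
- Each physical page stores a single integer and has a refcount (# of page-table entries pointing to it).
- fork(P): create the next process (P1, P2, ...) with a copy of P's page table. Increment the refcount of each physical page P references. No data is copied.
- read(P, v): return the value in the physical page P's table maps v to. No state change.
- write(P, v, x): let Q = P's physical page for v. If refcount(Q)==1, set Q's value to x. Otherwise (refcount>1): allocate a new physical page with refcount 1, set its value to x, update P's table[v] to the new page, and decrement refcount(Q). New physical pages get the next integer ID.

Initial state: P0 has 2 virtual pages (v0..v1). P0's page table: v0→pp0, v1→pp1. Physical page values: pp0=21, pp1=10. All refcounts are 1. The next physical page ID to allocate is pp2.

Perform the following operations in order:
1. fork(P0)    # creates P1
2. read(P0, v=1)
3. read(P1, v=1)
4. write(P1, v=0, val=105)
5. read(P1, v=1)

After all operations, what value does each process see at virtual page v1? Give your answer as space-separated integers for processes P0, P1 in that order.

Op 1: fork(P0) -> P1. 2 ppages; refcounts: pp0:2 pp1:2
Op 2: read(P0, v1) -> 10. No state change.
Op 3: read(P1, v1) -> 10. No state change.
Op 4: write(P1, v0, 105). refcount(pp0)=2>1 -> COPY to pp2. 3 ppages; refcounts: pp0:1 pp1:2 pp2:1
Op 5: read(P1, v1) -> 10. No state change.
P0: v1 -> pp1 = 10
P1: v1 -> pp1 = 10

Answer: 10 10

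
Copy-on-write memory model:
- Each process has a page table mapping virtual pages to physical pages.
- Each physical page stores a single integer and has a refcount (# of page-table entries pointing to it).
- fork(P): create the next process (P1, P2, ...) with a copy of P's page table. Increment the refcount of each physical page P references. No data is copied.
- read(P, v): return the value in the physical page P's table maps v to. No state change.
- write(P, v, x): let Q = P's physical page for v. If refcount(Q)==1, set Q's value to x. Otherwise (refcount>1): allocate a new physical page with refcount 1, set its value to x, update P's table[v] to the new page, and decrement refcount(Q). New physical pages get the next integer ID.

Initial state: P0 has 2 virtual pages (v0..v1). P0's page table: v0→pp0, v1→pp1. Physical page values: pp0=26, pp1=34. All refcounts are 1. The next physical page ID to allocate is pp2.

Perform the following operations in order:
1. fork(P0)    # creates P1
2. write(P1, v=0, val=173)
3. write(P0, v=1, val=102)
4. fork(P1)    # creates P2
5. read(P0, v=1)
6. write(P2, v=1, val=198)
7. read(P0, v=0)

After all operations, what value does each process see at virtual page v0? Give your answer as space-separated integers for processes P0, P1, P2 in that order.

Op 1: fork(P0) -> P1. 2 ppages; refcounts: pp0:2 pp1:2
Op 2: write(P1, v0, 173). refcount(pp0)=2>1 -> COPY to pp2. 3 ppages; refcounts: pp0:1 pp1:2 pp2:1
Op 3: write(P0, v1, 102). refcount(pp1)=2>1 -> COPY to pp3. 4 ppages; refcounts: pp0:1 pp1:1 pp2:1 pp3:1
Op 4: fork(P1) -> P2. 4 ppages; refcounts: pp0:1 pp1:2 pp2:2 pp3:1
Op 5: read(P0, v1) -> 102. No state change.
Op 6: write(P2, v1, 198). refcount(pp1)=2>1 -> COPY to pp4. 5 ppages; refcounts: pp0:1 pp1:1 pp2:2 pp3:1 pp4:1
Op 7: read(P0, v0) -> 26. No state change.
P0: v0 -> pp0 = 26
P1: v0 -> pp2 = 173
P2: v0 -> pp2 = 173

Answer: 26 173 173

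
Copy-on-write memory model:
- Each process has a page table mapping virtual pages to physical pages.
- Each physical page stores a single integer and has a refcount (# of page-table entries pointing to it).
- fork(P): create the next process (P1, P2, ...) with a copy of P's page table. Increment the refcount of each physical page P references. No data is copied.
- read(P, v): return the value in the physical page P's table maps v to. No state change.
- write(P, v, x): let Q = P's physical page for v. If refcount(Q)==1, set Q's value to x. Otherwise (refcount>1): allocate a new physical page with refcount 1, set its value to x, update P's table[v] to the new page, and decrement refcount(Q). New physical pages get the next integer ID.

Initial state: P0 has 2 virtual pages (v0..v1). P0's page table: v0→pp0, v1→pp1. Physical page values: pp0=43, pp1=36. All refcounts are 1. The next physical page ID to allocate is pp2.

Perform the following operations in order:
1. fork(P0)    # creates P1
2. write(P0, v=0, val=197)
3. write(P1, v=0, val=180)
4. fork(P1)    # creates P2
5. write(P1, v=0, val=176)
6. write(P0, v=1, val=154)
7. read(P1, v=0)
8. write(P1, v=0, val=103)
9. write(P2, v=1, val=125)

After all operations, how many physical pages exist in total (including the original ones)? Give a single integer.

Answer: 6

Derivation:
Op 1: fork(P0) -> P1. 2 ppages; refcounts: pp0:2 pp1:2
Op 2: write(P0, v0, 197). refcount(pp0)=2>1 -> COPY to pp2. 3 ppages; refcounts: pp0:1 pp1:2 pp2:1
Op 3: write(P1, v0, 180). refcount(pp0)=1 -> write in place. 3 ppages; refcounts: pp0:1 pp1:2 pp2:1
Op 4: fork(P1) -> P2. 3 ppages; refcounts: pp0:2 pp1:3 pp2:1
Op 5: write(P1, v0, 176). refcount(pp0)=2>1 -> COPY to pp3. 4 ppages; refcounts: pp0:1 pp1:3 pp2:1 pp3:1
Op 6: write(P0, v1, 154). refcount(pp1)=3>1 -> COPY to pp4. 5 ppages; refcounts: pp0:1 pp1:2 pp2:1 pp3:1 pp4:1
Op 7: read(P1, v0) -> 176. No state change.
Op 8: write(P1, v0, 103). refcount(pp3)=1 -> write in place. 5 ppages; refcounts: pp0:1 pp1:2 pp2:1 pp3:1 pp4:1
Op 9: write(P2, v1, 125). refcount(pp1)=2>1 -> COPY to pp5. 6 ppages; refcounts: pp0:1 pp1:1 pp2:1 pp3:1 pp4:1 pp5:1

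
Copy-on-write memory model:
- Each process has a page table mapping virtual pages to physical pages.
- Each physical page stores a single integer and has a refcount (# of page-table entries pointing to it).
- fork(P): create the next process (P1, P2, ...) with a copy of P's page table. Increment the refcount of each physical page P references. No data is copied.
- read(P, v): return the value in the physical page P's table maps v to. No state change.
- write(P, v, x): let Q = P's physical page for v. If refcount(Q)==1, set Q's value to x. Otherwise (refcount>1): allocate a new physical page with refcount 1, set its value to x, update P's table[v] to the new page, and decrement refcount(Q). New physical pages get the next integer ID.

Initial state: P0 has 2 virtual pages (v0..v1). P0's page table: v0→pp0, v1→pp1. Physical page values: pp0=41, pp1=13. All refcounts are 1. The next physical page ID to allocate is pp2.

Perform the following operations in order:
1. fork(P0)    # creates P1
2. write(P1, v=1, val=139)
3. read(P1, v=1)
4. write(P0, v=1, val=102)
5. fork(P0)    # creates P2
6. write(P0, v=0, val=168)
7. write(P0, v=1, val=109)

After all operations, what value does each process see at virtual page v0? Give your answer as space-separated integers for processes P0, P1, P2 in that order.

Op 1: fork(P0) -> P1. 2 ppages; refcounts: pp0:2 pp1:2
Op 2: write(P1, v1, 139). refcount(pp1)=2>1 -> COPY to pp2. 3 ppages; refcounts: pp0:2 pp1:1 pp2:1
Op 3: read(P1, v1) -> 139. No state change.
Op 4: write(P0, v1, 102). refcount(pp1)=1 -> write in place. 3 ppages; refcounts: pp0:2 pp1:1 pp2:1
Op 5: fork(P0) -> P2. 3 ppages; refcounts: pp0:3 pp1:2 pp2:1
Op 6: write(P0, v0, 168). refcount(pp0)=3>1 -> COPY to pp3. 4 ppages; refcounts: pp0:2 pp1:2 pp2:1 pp3:1
Op 7: write(P0, v1, 109). refcount(pp1)=2>1 -> COPY to pp4. 5 ppages; refcounts: pp0:2 pp1:1 pp2:1 pp3:1 pp4:1
P0: v0 -> pp3 = 168
P1: v0 -> pp0 = 41
P2: v0 -> pp0 = 41

Answer: 168 41 41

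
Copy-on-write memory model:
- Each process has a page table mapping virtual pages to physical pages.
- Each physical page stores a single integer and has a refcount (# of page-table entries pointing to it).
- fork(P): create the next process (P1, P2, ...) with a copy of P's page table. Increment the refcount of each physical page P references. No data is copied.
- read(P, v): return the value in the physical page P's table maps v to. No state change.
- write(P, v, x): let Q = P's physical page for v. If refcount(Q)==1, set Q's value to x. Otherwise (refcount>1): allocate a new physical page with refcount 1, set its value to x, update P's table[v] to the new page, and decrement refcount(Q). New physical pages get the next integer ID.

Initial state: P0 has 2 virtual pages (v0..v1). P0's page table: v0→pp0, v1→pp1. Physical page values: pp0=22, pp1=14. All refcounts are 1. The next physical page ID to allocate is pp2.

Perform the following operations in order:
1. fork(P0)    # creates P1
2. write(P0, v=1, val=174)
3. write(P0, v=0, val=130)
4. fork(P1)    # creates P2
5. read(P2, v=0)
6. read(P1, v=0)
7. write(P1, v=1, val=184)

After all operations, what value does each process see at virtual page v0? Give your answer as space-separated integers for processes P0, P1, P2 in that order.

Answer: 130 22 22

Derivation:
Op 1: fork(P0) -> P1. 2 ppages; refcounts: pp0:2 pp1:2
Op 2: write(P0, v1, 174). refcount(pp1)=2>1 -> COPY to pp2. 3 ppages; refcounts: pp0:2 pp1:1 pp2:1
Op 3: write(P0, v0, 130). refcount(pp0)=2>1 -> COPY to pp3. 4 ppages; refcounts: pp0:1 pp1:1 pp2:1 pp3:1
Op 4: fork(P1) -> P2. 4 ppages; refcounts: pp0:2 pp1:2 pp2:1 pp3:1
Op 5: read(P2, v0) -> 22. No state change.
Op 6: read(P1, v0) -> 22. No state change.
Op 7: write(P1, v1, 184). refcount(pp1)=2>1 -> COPY to pp4. 5 ppages; refcounts: pp0:2 pp1:1 pp2:1 pp3:1 pp4:1
P0: v0 -> pp3 = 130
P1: v0 -> pp0 = 22
P2: v0 -> pp0 = 22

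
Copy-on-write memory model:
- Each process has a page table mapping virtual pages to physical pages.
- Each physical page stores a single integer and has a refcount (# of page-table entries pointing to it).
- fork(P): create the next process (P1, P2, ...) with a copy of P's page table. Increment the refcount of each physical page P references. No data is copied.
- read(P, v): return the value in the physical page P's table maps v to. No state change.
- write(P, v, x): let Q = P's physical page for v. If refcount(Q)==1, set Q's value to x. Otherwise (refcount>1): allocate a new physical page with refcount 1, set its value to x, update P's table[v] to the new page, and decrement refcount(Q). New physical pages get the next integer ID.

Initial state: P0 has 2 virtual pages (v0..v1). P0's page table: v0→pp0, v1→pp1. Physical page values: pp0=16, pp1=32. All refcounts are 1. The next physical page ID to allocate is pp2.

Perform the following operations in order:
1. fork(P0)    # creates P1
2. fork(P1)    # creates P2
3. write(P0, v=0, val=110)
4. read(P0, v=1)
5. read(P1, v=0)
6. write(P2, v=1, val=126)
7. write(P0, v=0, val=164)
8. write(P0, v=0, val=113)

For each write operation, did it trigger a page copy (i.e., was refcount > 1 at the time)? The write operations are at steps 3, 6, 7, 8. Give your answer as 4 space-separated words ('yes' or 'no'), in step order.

Op 1: fork(P0) -> P1. 2 ppages; refcounts: pp0:2 pp1:2
Op 2: fork(P1) -> P2. 2 ppages; refcounts: pp0:3 pp1:3
Op 3: write(P0, v0, 110). refcount(pp0)=3>1 -> COPY to pp2. 3 ppages; refcounts: pp0:2 pp1:3 pp2:1
Op 4: read(P0, v1) -> 32. No state change.
Op 5: read(P1, v0) -> 16. No state change.
Op 6: write(P2, v1, 126). refcount(pp1)=3>1 -> COPY to pp3. 4 ppages; refcounts: pp0:2 pp1:2 pp2:1 pp3:1
Op 7: write(P0, v0, 164). refcount(pp2)=1 -> write in place. 4 ppages; refcounts: pp0:2 pp1:2 pp2:1 pp3:1
Op 8: write(P0, v0, 113). refcount(pp2)=1 -> write in place. 4 ppages; refcounts: pp0:2 pp1:2 pp2:1 pp3:1

yes yes no no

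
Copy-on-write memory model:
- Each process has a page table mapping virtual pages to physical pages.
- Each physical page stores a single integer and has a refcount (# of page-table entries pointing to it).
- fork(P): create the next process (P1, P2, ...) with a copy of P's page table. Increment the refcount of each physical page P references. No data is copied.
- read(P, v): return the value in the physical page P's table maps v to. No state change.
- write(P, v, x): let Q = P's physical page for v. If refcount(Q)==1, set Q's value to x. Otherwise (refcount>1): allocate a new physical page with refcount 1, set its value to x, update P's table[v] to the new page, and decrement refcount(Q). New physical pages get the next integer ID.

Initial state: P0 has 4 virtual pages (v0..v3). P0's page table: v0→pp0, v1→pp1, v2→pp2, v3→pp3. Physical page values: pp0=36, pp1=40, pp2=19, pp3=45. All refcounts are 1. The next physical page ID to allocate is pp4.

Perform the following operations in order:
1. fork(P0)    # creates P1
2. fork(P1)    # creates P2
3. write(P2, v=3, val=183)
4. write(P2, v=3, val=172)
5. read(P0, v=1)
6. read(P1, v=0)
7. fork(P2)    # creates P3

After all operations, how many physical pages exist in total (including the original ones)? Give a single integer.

Answer: 5

Derivation:
Op 1: fork(P0) -> P1. 4 ppages; refcounts: pp0:2 pp1:2 pp2:2 pp3:2
Op 2: fork(P1) -> P2. 4 ppages; refcounts: pp0:3 pp1:3 pp2:3 pp3:3
Op 3: write(P2, v3, 183). refcount(pp3)=3>1 -> COPY to pp4. 5 ppages; refcounts: pp0:3 pp1:3 pp2:3 pp3:2 pp4:1
Op 4: write(P2, v3, 172). refcount(pp4)=1 -> write in place. 5 ppages; refcounts: pp0:3 pp1:3 pp2:3 pp3:2 pp4:1
Op 5: read(P0, v1) -> 40. No state change.
Op 6: read(P1, v0) -> 36. No state change.
Op 7: fork(P2) -> P3. 5 ppages; refcounts: pp0:4 pp1:4 pp2:4 pp3:2 pp4:2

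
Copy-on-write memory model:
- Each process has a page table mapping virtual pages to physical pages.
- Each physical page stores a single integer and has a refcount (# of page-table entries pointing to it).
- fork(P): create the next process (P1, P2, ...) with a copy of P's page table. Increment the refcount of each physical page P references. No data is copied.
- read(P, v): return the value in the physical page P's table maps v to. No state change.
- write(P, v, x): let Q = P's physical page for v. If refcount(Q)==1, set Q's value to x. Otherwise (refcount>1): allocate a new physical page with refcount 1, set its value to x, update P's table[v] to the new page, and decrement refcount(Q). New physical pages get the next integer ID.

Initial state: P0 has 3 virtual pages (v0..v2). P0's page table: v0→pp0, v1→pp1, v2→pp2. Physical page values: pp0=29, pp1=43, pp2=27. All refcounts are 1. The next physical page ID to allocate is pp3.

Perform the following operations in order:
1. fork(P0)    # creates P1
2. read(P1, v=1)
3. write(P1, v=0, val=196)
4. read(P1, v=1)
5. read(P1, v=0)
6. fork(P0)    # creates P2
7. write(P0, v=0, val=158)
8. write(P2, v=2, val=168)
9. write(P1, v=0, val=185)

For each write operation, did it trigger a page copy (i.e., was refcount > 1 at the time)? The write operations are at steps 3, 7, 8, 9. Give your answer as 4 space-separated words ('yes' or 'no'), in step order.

Op 1: fork(P0) -> P1. 3 ppages; refcounts: pp0:2 pp1:2 pp2:2
Op 2: read(P1, v1) -> 43. No state change.
Op 3: write(P1, v0, 196). refcount(pp0)=2>1 -> COPY to pp3. 4 ppages; refcounts: pp0:1 pp1:2 pp2:2 pp3:1
Op 4: read(P1, v1) -> 43. No state change.
Op 5: read(P1, v0) -> 196. No state change.
Op 6: fork(P0) -> P2. 4 ppages; refcounts: pp0:2 pp1:3 pp2:3 pp3:1
Op 7: write(P0, v0, 158). refcount(pp0)=2>1 -> COPY to pp4. 5 ppages; refcounts: pp0:1 pp1:3 pp2:3 pp3:1 pp4:1
Op 8: write(P2, v2, 168). refcount(pp2)=3>1 -> COPY to pp5. 6 ppages; refcounts: pp0:1 pp1:3 pp2:2 pp3:1 pp4:1 pp5:1
Op 9: write(P1, v0, 185). refcount(pp3)=1 -> write in place. 6 ppages; refcounts: pp0:1 pp1:3 pp2:2 pp3:1 pp4:1 pp5:1

yes yes yes no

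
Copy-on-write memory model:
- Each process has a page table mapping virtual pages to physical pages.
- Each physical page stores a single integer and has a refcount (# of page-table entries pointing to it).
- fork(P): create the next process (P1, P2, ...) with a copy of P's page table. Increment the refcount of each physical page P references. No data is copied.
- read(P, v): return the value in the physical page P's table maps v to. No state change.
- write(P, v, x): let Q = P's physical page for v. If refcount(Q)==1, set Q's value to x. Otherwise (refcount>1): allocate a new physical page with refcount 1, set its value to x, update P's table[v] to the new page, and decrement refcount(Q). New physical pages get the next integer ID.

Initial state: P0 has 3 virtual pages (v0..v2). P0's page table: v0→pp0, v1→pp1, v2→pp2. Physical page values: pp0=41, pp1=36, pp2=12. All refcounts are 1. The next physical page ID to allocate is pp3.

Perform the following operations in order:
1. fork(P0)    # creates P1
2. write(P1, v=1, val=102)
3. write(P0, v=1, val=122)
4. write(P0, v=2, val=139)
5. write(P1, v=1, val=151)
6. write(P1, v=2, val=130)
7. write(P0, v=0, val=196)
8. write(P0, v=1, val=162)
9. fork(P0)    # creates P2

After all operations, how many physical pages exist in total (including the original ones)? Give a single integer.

Answer: 6

Derivation:
Op 1: fork(P0) -> P1. 3 ppages; refcounts: pp0:2 pp1:2 pp2:2
Op 2: write(P1, v1, 102). refcount(pp1)=2>1 -> COPY to pp3. 4 ppages; refcounts: pp0:2 pp1:1 pp2:2 pp3:1
Op 3: write(P0, v1, 122). refcount(pp1)=1 -> write in place. 4 ppages; refcounts: pp0:2 pp1:1 pp2:2 pp3:1
Op 4: write(P0, v2, 139). refcount(pp2)=2>1 -> COPY to pp4. 5 ppages; refcounts: pp0:2 pp1:1 pp2:1 pp3:1 pp4:1
Op 5: write(P1, v1, 151). refcount(pp3)=1 -> write in place. 5 ppages; refcounts: pp0:2 pp1:1 pp2:1 pp3:1 pp4:1
Op 6: write(P1, v2, 130). refcount(pp2)=1 -> write in place. 5 ppages; refcounts: pp0:2 pp1:1 pp2:1 pp3:1 pp4:1
Op 7: write(P0, v0, 196). refcount(pp0)=2>1 -> COPY to pp5. 6 ppages; refcounts: pp0:1 pp1:1 pp2:1 pp3:1 pp4:1 pp5:1
Op 8: write(P0, v1, 162). refcount(pp1)=1 -> write in place. 6 ppages; refcounts: pp0:1 pp1:1 pp2:1 pp3:1 pp4:1 pp5:1
Op 9: fork(P0) -> P2. 6 ppages; refcounts: pp0:1 pp1:2 pp2:1 pp3:1 pp4:2 pp5:2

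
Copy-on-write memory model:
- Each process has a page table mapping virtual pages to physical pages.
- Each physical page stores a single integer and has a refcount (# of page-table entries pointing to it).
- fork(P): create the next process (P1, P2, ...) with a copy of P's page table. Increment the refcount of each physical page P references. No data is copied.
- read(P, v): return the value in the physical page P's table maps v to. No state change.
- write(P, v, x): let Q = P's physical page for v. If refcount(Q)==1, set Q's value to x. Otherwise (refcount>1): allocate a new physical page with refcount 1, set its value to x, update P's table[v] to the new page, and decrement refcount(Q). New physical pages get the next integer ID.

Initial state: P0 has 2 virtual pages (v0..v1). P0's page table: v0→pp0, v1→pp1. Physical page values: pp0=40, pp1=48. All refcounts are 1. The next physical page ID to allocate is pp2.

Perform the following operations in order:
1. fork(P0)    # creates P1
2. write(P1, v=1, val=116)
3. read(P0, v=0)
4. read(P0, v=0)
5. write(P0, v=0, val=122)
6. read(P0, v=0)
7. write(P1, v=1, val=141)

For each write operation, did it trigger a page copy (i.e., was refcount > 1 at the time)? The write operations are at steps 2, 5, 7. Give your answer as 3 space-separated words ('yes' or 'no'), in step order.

Op 1: fork(P0) -> P1. 2 ppages; refcounts: pp0:2 pp1:2
Op 2: write(P1, v1, 116). refcount(pp1)=2>1 -> COPY to pp2. 3 ppages; refcounts: pp0:2 pp1:1 pp2:1
Op 3: read(P0, v0) -> 40. No state change.
Op 4: read(P0, v0) -> 40. No state change.
Op 5: write(P0, v0, 122). refcount(pp0)=2>1 -> COPY to pp3. 4 ppages; refcounts: pp0:1 pp1:1 pp2:1 pp3:1
Op 6: read(P0, v0) -> 122. No state change.
Op 7: write(P1, v1, 141). refcount(pp2)=1 -> write in place. 4 ppages; refcounts: pp0:1 pp1:1 pp2:1 pp3:1

yes yes no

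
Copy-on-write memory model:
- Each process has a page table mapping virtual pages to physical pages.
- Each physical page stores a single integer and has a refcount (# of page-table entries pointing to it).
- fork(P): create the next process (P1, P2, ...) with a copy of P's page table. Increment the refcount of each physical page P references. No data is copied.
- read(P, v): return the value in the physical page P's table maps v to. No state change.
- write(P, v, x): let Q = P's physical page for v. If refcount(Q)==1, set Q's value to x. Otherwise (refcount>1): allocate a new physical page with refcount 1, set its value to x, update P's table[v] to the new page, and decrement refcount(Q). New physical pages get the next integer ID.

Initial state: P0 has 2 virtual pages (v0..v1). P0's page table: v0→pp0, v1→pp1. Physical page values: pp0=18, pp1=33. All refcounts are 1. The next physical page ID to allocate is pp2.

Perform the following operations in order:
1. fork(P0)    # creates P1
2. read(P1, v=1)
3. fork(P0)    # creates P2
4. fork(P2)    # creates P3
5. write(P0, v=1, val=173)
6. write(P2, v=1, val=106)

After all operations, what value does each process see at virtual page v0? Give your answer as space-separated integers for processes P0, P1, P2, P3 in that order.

Answer: 18 18 18 18

Derivation:
Op 1: fork(P0) -> P1. 2 ppages; refcounts: pp0:2 pp1:2
Op 2: read(P1, v1) -> 33. No state change.
Op 3: fork(P0) -> P2. 2 ppages; refcounts: pp0:3 pp1:3
Op 4: fork(P2) -> P3. 2 ppages; refcounts: pp0:4 pp1:4
Op 5: write(P0, v1, 173). refcount(pp1)=4>1 -> COPY to pp2. 3 ppages; refcounts: pp0:4 pp1:3 pp2:1
Op 6: write(P2, v1, 106). refcount(pp1)=3>1 -> COPY to pp3. 4 ppages; refcounts: pp0:4 pp1:2 pp2:1 pp3:1
P0: v0 -> pp0 = 18
P1: v0 -> pp0 = 18
P2: v0 -> pp0 = 18
P3: v0 -> pp0 = 18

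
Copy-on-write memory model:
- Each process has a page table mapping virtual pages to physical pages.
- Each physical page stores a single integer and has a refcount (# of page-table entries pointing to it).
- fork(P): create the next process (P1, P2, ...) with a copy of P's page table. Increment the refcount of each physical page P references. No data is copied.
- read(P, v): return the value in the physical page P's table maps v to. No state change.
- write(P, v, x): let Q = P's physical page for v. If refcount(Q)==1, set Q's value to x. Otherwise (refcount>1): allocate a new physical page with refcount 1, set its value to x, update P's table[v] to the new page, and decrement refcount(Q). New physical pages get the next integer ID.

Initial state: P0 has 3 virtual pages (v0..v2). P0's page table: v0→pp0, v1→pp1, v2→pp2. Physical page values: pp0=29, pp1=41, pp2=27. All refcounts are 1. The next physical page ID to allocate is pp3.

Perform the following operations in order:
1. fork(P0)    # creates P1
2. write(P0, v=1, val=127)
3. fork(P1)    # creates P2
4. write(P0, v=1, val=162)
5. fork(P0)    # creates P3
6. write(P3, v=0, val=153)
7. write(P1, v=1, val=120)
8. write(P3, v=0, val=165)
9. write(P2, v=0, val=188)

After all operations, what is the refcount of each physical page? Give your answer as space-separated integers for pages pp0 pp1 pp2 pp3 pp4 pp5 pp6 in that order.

Answer: 2 1 4 2 1 1 1

Derivation:
Op 1: fork(P0) -> P1. 3 ppages; refcounts: pp0:2 pp1:2 pp2:2
Op 2: write(P0, v1, 127). refcount(pp1)=2>1 -> COPY to pp3. 4 ppages; refcounts: pp0:2 pp1:1 pp2:2 pp3:1
Op 3: fork(P1) -> P2. 4 ppages; refcounts: pp0:3 pp1:2 pp2:3 pp3:1
Op 4: write(P0, v1, 162). refcount(pp3)=1 -> write in place. 4 ppages; refcounts: pp0:3 pp1:2 pp2:3 pp3:1
Op 5: fork(P0) -> P3. 4 ppages; refcounts: pp0:4 pp1:2 pp2:4 pp3:2
Op 6: write(P3, v0, 153). refcount(pp0)=4>1 -> COPY to pp4. 5 ppages; refcounts: pp0:3 pp1:2 pp2:4 pp3:2 pp4:1
Op 7: write(P1, v1, 120). refcount(pp1)=2>1 -> COPY to pp5. 6 ppages; refcounts: pp0:3 pp1:1 pp2:4 pp3:2 pp4:1 pp5:1
Op 8: write(P3, v0, 165). refcount(pp4)=1 -> write in place. 6 ppages; refcounts: pp0:3 pp1:1 pp2:4 pp3:2 pp4:1 pp5:1
Op 9: write(P2, v0, 188). refcount(pp0)=3>1 -> COPY to pp6. 7 ppages; refcounts: pp0:2 pp1:1 pp2:4 pp3:2 pp4:1 pp5:1 pp6:1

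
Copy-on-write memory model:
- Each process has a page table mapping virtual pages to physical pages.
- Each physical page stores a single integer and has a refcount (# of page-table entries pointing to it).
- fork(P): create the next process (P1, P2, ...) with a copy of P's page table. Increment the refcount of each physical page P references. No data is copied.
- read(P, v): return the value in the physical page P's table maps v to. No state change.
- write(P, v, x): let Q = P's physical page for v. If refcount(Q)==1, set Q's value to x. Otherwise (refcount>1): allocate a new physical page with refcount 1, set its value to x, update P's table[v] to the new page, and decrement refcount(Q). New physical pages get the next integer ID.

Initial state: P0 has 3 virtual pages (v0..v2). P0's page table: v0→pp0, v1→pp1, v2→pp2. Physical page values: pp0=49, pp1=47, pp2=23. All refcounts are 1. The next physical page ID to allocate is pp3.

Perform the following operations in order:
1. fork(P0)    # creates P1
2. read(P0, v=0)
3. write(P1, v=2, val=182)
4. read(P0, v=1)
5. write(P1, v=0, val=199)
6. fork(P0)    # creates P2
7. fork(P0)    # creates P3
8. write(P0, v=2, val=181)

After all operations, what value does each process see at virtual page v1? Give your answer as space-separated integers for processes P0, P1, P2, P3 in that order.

Answer: 47 47 47 47

Derivation:
Op 1: fork(P0) -> P1. 3 ppages; refcounts: pp0:2 pp1:2 pp2:2
Op 2: read(P0, v0) -> 49. No state change.
Op 3: write(P1, v2, 182). refcount(pp2)=2>1 -> COPY to pp3. 4 ppages; refcounts: pp0:2 pp1:2 pp2:1 pp3:1
Op 4: read(P0, v1) -> 47. No state change.
Op 5: write(P1, v0, 199). refcount(pp0)=2>1 -> COPY to pp4. 5 ppages; refcounts: pp0:1 pp1:2 pp2:1 pp3:1 pp4:1
Op 6: fork(P0) -> P2. 5 ppages; refcounts: pp0:2 pp1:3 pp2:2 pp3:1 pp4:1
Op 7: fork(P0) -> P3. 5 ppages; refcounts: pp0:3 pp1:4 pp2:3 pp3:1 pp4:1
Op 8: write(P0, v2, 181). refcount(pp2)=3>1 -> COPY to pp5. 6 ppages; refcounts: pp0:3 pp1:4 pp2:2 pp3:1 pp4:1 pp5:1
P0: v1 -> pp1 = 47
P1: v1 -> pp1 = 47
P2: v1 -> pp1 = 47
P3: v1 -> pp1 = 47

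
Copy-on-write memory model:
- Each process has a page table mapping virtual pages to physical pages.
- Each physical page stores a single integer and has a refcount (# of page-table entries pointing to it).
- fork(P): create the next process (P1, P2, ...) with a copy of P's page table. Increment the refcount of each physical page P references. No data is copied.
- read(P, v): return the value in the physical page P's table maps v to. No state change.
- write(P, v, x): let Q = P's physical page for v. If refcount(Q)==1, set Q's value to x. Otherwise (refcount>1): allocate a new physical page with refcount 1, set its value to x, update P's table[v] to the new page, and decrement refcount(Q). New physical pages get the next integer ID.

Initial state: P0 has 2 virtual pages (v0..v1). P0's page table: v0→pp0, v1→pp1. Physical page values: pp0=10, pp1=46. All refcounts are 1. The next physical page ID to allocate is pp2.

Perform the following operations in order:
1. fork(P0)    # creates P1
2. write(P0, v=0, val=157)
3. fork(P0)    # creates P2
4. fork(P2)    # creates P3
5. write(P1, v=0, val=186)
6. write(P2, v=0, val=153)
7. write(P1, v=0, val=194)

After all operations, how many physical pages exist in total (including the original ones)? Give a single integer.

Answer: 4

Derivation:
Op 1: fork(P0) -> P1. 2 ppages; refcounts: pp0:2 pp1:2
Op 2: write(P0, v0, 157). refcount(pp0)=2>1 -> COPY to pp2. 3 ppages; refcounts: pp0:1 pp1:2 pp2:1
Op 3: fork(P0) -> P2. 3 ppages; refcounts: pp0:1 pp1:3 pp2:2
Op 4: fork(P2) -> P3. 3 ppages; refcounts: pp0:1 pp1:4 pp2:3
Op 5: write(P1, v0, 186). refcount(pp0)=1 -> write in place. 3 ppages; refcounts: pp0:1 pp1:4 pp2:3
Op 6: write(P2, v0, 153). refcount(pp2)=3>1 -> COPY to pp3. 4 ppages; refcounts: pp0:1 pp1:4 pp2:2 pp3:1
Op 7: write(P1, v0, 194). refcount(pp0)=1 -> write in place. 4 ppages; refcounts: pp0:1 pp1:4 pp2:2 pp3:1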